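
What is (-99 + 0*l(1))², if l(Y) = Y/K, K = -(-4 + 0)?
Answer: 9801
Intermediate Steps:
K = 4 (K = -1*(-4) = 4)
l(Y) = Y/4
(-99 + 0*l(1))² = (-99 + 0*((¼)*1))² = (-99 + 0*(¼))² = (-99 + 0)² = (-99)² = 9801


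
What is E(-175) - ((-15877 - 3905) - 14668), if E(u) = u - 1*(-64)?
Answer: 34339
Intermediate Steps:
E(u) = 64 + u (E(u) = u + 64 = 64 + u)
E(-175) - ((-15877 - 3905) - 14668) = (64 - 175) - ((-15877 - 3905) - 14668) = -111 - (-19782 - 14668) = -111 - 1*(-34450) = -111 + 34450 = 34339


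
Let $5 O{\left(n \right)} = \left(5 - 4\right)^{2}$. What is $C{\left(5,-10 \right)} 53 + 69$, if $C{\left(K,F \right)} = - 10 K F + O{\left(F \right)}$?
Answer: $\frac{132898}{5} \approx 26580.0$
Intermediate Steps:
$O{\left(n \right)} = \frac{1}{5}$ ($O{\left(n \right)} = \frac{\left(5 - 4\right)^{2}}{5} = \frac{1^{2}}{5} = \frac{1}{5} \cdot 1 = \frac{1}{5}$)
$C{\left(K,F \right)} = \frac{1}{5} - 10 F K$ ($C{\left(K,F \right)} = - 10 K F + \frac{1}{5} = - 10 F K + \frac{1}{5} = \frac{1}{5} - 10 F K$)
$C{\left(5,-10 \right)} 53 + 69 = \left(\frac{1}{5} - \left(-100\right) 5\right) 53 + 69 = \left(\frac{1}{5} + 500\right) 53 + 69 = \frac{2501}{5} \cdot 53 + 69 = \frac{132553}{5} + 69 = \frac{132898}{5}$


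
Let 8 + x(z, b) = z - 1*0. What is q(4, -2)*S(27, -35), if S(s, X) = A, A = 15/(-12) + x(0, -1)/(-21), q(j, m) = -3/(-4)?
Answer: -73/112 ≈ -0.65179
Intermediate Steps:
x(z, b) = -8 + z (x(z, b) = -8 + (z - 1*0) = -8 + (z + 0) = -8 + z)
q(j, m) = ¾ (q(j, m) = -3*(-¼) = ¾)
A = -73/84 (A = 15/(-12) + (-8 + 0)/(-21) = 15*(-1/12) - 8*(-1/21) = -5/4 + 8/21 = -73/84 ≈ -0.86905)
S(s, X) = -73/84
q(4, -2)*S(27, -35) = (¾)*(-73/84) = -73/112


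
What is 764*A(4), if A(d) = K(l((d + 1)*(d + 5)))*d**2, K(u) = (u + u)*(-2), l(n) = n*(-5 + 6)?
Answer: -2200320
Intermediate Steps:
l(n) = n (l(n) = n*1 = n)
K(u) = -4*u (K(u) = (2*u)*(-2) = -4*u)
A(d) = -4*d**2*(1 + d)*(5 + d) (A(d) = (-4*(d + 1)*(d + 5))*d**2 = (-4*(1 + d)*(5 + d))*d**2 = -4*d**2*(1 + d)*(5 + d))
764*A(4) = 764*(4*4**2*(-5 - 1*4**2 - 6*4)) = 764*(4*16*(-5 - 1*16 - 24)) = 764*(4*16*(-5 - 16 - 24)) = 764*(4*16*(-45)) = 764*(-2880) = -2200320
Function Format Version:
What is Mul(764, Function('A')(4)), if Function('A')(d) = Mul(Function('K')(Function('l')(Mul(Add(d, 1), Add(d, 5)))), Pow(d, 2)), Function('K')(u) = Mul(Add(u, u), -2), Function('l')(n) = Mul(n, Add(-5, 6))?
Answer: -2200320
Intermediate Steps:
Function('l')(n) = n (Function('l')(n) = Mul(n, 1) = n)
Function('K')(u) = Mul(-4, u) (Function('K')(u) = Mul(Mul(2, u), -2) = Mul(-4, u))
Function('A')(d) = Mul(-4, Pow(d, 2), Add(1, d), Add(5, d)) (Function('A')(d) = Mul(Mul(-4, Mul(Add(d, 1), Add(d, 5))), Pow(d, 2)) = Mul(Mul(-4, Mul(Add(1, d), Add(5, d))), Pow(d, 2)) = Mul(Mul(-4, Add(1, d), Add(5, d)), Pow(d, 2)) = Mul(-4, Pow(d, 2), Add(1, d), Add(5, d)))
Mul(764, Function('A')(4)) = Mul(764, Mul(4, Pow(4, 2), Add(-5, Mul(-1, Pow(4, 2)), Mul(-6, 4)))) = Mul(764, Mul(4, 16, Add(-5, Mul(-1, 16), -24))) = Mul(764, Mul(4, 16, Add(-5, -16, -24))) = Mul(764, Mul(4, 16, -45)) = Mul(764, -2880) = -2200320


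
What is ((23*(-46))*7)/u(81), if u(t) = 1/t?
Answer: -599886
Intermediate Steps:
((23*(-46))*7)/u(81) = ((23*(-46))*7)/(1/81) = (-1058*7)/(1/81) = -7406*81 = -599886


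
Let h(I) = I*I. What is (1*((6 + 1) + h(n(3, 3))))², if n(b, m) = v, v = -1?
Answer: 64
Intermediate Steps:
n(b, m) = -1
h(I) = I²
(1*((6 + 1) + h(n(3, 3))))² = (1*((6 + 1) + (-1)²))² = (1*(7 + 1))² = (1*8)² = 8² = 64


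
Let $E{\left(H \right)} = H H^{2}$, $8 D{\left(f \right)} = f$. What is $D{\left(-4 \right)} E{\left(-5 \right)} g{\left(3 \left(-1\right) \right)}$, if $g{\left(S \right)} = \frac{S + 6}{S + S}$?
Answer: $- \frac{125}{4} \approx -31.25$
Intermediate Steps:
$D{\left(f \right)} = \frac{f}{8}$
$g{\left(S \right)} = \frac{6 + S}{2 S}$
$E{\left(H \right)} = H^{3}$
$D{\left(-4 \right)} E{\left(-5 \right)} g{\left(3 \left(-1\right) \right)} = \frac{1}{8} \left(-4\right) \left(-5\right)^{3} \frac{6 + 3 \left(-1\right)}{2 \cdot 3 \left(-1\right)} = \left(- \frac{1}{2}\right) \left(-125\right) \frac{6 - 3}{2 \left(-3\right)} = \frac{125 \cdot \frac{1}{2} \left(- \frac{1}{3}\right) 3}{2} = \frac{125}{2} \left(- \frac{1}{2}\right) = - \frac{125}{4}$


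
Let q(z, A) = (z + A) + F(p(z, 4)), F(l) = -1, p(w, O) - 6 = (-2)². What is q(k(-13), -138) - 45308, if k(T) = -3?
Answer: -45450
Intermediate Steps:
p(w, O) = 10 (p(w, O) = 6 + (-2)² = 6 + 4 = 10)
q(z, A) = -1 + A + z (q(z, A) = (z + A) - 1 = (A + z) - 1 = -1 + A + z)
q(k(-13), -138) - 45308 = (-1 - 138 - 3) - 45308 = -142 - 45308 = -45450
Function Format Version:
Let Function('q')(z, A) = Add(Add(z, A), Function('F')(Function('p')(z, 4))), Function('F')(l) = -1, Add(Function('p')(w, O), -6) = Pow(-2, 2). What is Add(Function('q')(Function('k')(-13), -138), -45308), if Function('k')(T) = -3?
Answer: -45450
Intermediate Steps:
Function('p')(w, O) = 10 (Function('p')(w, O) = Add(6, Pow(-2, 2)) = Add(6, 4) = 10)
Function('q')(z, A) = Add(-1, A, z) (Function('q')(z, A) = Add(Add(z, A), -1) = Add(Add(A, z), -1) = Add(-1, A, z))
Add(Function('q')(Function('k')(-13), -138), -45308) = Add(Add(-1, -138, -3), -45308) = Add(-142, -45308) = -45450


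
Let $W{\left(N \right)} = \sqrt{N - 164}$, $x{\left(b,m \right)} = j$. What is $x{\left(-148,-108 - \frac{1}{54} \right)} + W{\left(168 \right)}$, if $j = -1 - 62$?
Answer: $-61$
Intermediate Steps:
$j = -63$
$x{\left(b,m \right)} = -63$
$W{\left(N \right)} = \sqrt{-164 + N}$
$x{\left(-148,-108 - \frac{1}{54} \right)} + W{\left(168 \right)} = -63 + \sqrt{-164 + 168} = -63 + \sqrt{4} = -63 + 2 = -61$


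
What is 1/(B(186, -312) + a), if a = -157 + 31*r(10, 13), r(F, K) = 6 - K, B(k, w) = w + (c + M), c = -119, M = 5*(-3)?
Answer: -1/820 ≈ -0.0012195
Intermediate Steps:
M = -15
B(k, w) = -134 + w (B(k, w) = w + (-119 - 15) = w - 134 = -134 + w)
a = -374 (a = -157 + 31*(6 - 1*13) = -157 + 31*(6 - 13) = -157 + 31*(-7) = -157 - 217 = -374)
1/(B(186, -312) + a) = 1/((-134 - 312) - 374) = 1/(-446 - 374) = 1/(-820) = -1/820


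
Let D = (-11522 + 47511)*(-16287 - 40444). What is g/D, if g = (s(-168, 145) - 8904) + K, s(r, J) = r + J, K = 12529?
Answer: -3602/2041691959 ≈ -1.7642e-6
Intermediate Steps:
s(r, J) = J + r
g = 3602 (g = ((145 - 168) - 8904) + 12529 = (-23 - 8904) + 12529 = -8927 + 12529 = 3602)
D = -2041691959 (D = 35989*(-56731) = -2041691959)
g/D = 3602/(-2041691959) = 3602*(-1/2041691959) = -3602/2041691959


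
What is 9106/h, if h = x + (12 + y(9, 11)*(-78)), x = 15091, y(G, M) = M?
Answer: 9106/14245 ≈ 0.63924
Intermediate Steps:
h = 14245 (h = 15091 + (12 + 11*(-78)) = 15091 + (12 - 858) = 15091 - 846 = 14245)
9106/h = 9106/14245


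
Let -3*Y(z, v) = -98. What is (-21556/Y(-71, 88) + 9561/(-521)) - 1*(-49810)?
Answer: 1254284987/25529 ≈ 49132.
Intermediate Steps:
Y(z, v) = 98/3 (Y(z, v) = -1/3*(-98) = 98/3)
(-21556/Y(-71, 88) + 9561/(-521)) - 1*(-49810) = (-21556/98/3 + 9561/(-521)) - 1*(-49810) = (-21556*3/98 + 9561*(-1/521)) + 49810 = (-32334/49 - 9561/521) + 49810 = -17314503/25529 + 49810 = 1254284987/25529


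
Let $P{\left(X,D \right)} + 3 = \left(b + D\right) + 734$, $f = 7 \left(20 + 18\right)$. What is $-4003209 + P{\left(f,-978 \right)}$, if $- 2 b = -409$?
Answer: $- \frac{8006503}{2} \approx -4.0033 \cdot 10^{6}$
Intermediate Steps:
$b = \frac{409}{2}$ ($b = \left(- \frac{1}{2}\right) \left(-409\right) = \frac{409}{2} \approx 204.5$)
$f = 266$ ($f = 7 \cdot 38 = 266$)
$P{\left(X,D \right)} = \frac{1871}{2} + D$ ($P{\left(X,D \right)} = -3 + \left(\left(\frac{409}{2} + D\right) + 734\right) = -3 + \left(\frac{1877}{2} + D\right) = \frac{1871}{2} + D$)
$-4003209 + P{\left(f,-978 \right)} = -4003209 + \left(\frac{1871}{2} - 978\right) = -4003209 - \frac{85}{2} = - \frac{8006503}{2}$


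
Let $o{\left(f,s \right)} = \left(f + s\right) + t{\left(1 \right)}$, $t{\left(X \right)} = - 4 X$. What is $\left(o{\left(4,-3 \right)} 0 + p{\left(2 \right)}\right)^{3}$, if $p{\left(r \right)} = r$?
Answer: $8$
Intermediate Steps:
$o{\left(f,s \right)} = -4 + f + s$ ($o{\left(f,s \right)} = \left(f + s\right) - 4 = -4 + f + s$)
$\left(o{\left(4,-3 \right)} 0 + p{\left(2 \right)}\right)^{3} = \left(\left(-4 + 4 - 3\right) 0 + 2\right)^{3} = \left(\left(-3\right) 0 + 2\right)^{3} = \left(0 + 2\right)^{3} = 2^{3} = 8$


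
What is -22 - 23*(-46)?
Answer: 1036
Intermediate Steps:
-22 - 23*(-46) = -22 + 1058 = 1036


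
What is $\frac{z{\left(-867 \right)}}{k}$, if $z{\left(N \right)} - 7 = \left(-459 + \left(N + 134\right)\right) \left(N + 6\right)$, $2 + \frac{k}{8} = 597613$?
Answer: $\frac{146617}{682984} \approx 0.21467$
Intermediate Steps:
$k = 4780888$ ($k = -16 + 8 \cdot 597613 = -16 + 4780904 = 4780888$)
$z{\left(N \right)} = 7 + \left(-325 + N\right) \left(6 + N\right)$ ($z{\left(N \right)} = 7 + \left(-459 + \left(N + 134\right)\right) \left(N + 6\right) = 7 + \left(-459 + \left(134 + N\right)\right) \left(6 + N\right) = 7 + \left(-325 + N\right) \left(6 + N\right)$)
$\frac{z{\left(-867 \right)}}{k} = \frac{-1943 + \left(-867\right)^{2} - -276573}{4780888} = \left(-1943 + 751689 + 276573\right) \frac{1}{4780888} = 1026319 \cdot \frac{1}{4780888} = \frac{146617}{682984}$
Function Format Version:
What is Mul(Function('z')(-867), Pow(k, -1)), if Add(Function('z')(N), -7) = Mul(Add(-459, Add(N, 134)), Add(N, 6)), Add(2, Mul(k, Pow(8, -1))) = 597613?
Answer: Rational(146617, 682984) ≈ 0.21467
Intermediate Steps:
k = 4780888 (k = Add(-16, Mul(8, 597613)) = Add(-16, 4780904) = 4780888)
Function('z')(N) = Add(7, Mul(Add(-325, N), Add(6, N))) (Function('z')(N) = Add(7, Mul(Add(-459, Add(N, 134)), Add(N, 6))) = Add(7, Mul(Add(-459, Add(134, N)), Add(6, N))) = Add(7, Mul(Add(-325, N), Add(6, N))))
Mul(Function('z')(-867), Pow(k, -1)) = Mul(Add(-1943, Pow(-867, 2), Mul(-319, -867)), Pow(4780888, -1)) = Mul(Add(-1943, 751689, 276573), Rational(1, 4780888)) = Mul(1026319, Rational(1, 4780888)) = Rational(146617, 682984)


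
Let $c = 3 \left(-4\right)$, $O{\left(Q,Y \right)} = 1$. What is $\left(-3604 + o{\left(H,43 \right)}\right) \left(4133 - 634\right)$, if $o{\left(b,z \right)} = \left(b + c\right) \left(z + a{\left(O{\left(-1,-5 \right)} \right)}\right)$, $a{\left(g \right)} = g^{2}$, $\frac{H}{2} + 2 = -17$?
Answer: $-20308196$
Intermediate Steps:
$H = -38$ ($H = -4 + 2 \left(-17\right) = -4 - 34 = -38$)
$c = -12$
$o{\left(b,z \right)} = \left(1 + z\right) \left(-12 + b\right)$ ($o{\left(b,z \right)} = \left(b - 12\right) \left(z + 1^{2}\right) = \left(-12 + b\right) \left(z + 1\right) = \left(-12 + b\right) \left(1 + z\right) = \left(1 + z\right) \left(-12 + b\right)$)
$\left(-3604 + o{\left(H,43 \right)}\right) \left(4133 - 634\right) = \left(-3604 - 2200\right) \left(4133 - 634\right) = \left(-3604 - 2200\right) 3499 = \left(-5804\right) 3499 = -20308196$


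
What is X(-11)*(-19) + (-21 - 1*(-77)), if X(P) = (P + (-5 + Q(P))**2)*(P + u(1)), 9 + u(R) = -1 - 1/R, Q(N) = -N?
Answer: 10506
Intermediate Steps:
u(R) = -10 - 1/R (u(R) = -9 + (-1 - 1/R) = -10 - 1/R)
X(P) = (-11 + P)*(P + (-5 - P)**2) (X(P) = (P + (-5 - P)**2)*(P + (-10 - 1/1)) = (P + (-5 - P)**2)*(P + (-10 - 1*1)) = (P + (-5 - P)**2)*(P + (-10 - 1)) = (P + (-5 - P)**2)*(P - 11) = (P + (-5 - P)**2)*(-11 + P) = (-11 + P)*(P + (-5 - P)**2))
X(-11)*(-19) + (-21 - 1*(-77)) = (-275 + (-11)**3 - 96*(-11))*(-19) + (-21 - 1*(-77)) = (-275 - 1331 + 1056)*(-19) + (-21 + 77) = -550*(-19) + 56 = 10450 + 56 = 10506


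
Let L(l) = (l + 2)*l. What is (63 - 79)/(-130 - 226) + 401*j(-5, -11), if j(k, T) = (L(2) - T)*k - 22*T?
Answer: 5246287/89 ≈ 58947.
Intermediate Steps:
L(l) = l*(2 + l) (L(l) = (2 + l)*l = l*(2 + l))
j(k, T) = -22*T + k*(8 - T) (j(k, T) = (2*(2 + 2) - T)*k - 22*T = (2*4 - T)*k - 22*T = (8 - T)*k - 22*T = k*(8 - T) - 22*T = -22*T + k*(8 - T))
(63 - 79)/(-130 - 226) + 401*j(-5, -11) = (63 - 79)/(-130 - 226) + 401*(-22*(-11) + 8*(-5) - 1*(-11)*(-5)) = -16/(-356) + 401*(242 - 40 - 55) = -16*(-1/356) + 401*147 = 4/89 + 58947 = 5246287/89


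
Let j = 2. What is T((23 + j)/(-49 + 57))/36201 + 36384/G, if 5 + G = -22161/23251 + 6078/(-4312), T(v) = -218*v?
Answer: -264108907236313441/53444938726740 ≈ -4941.7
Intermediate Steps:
G = -369084685/50129156 (G = -5 + (-22161/23251 + 6078/(-4312)) = -5 + (-22161*1/23251 + 6078*(-1/4312)) = -5 + (-22161/23251 - 3039/2156) = -5 - 118438905/50129156 = -369084685/50129156 ≈ -7.3627)
T((23 + j)/(-49 + 57))/36201 + 36384/G = -218*(23 + 2)/(-49 + 57)/36201 + 36384/(-369084685/50129156) = -5450/8*(1/36201) + 36384*(-50129156/369084685) = -5450/8*(1/36201) - 1823899211904/369084685 = -218*25/8*(1/36201) - 1823899211904/369084685 = -2725/4*1/36201 - 1823899211904/369084685 = -2725/144804 - 1823899211904/369084685 = -264108907236313441/53444938726740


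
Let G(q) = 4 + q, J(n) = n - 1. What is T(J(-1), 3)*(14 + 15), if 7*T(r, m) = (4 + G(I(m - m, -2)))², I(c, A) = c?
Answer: 1856/7 ≈ 265.14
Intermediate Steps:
J(n) = -1 + n
T(r, m) = 64/7 (T(r, m) = (4 + (4 + (m - m)))²/7 = (4 + (4 + 0))²/7 = (4 + 4)²/7 = (⅐)*8² = (⅐)*64 = 64/7)
T(J(-1), 3)*(14 + 15) = 64*(14 + 15)/7 = (64/7)*29 = 1856/7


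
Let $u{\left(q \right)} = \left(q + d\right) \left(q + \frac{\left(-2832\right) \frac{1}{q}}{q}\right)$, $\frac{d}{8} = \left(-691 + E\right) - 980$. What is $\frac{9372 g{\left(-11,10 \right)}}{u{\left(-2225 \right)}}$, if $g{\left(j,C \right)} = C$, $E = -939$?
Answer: $\frac{92794515000}{50900977914797} \approx 0.001823$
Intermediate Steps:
$d = -20880$ ($d = 8 \left(\left(-691 - 939\right) - 980\right) = 8 \left(-1630 - 980\right) = 8 \left(-2610\right) = -20880$)
$u{\left(q \right)} = \left(-20880 + q\right) \left(q - \frac{2832}{q^{2}}\right)$ ($u{\left(q \right)} = \left(q - 20880\right) \left(q + \frac{\left(-2832\right) \frac{1}{q}}{q}\right) = \left(-20880 + q\right) \left(q - \frac{2832}{q^{2}}\right)$)
$\frac{9372 g{\left(-11,10 \right)}}{u{\left(-2225 \right)}} = \frac{9372 \cdot 10}{\frac{1}{4950625} \left(59132160 - -6301200 + \left(-2225\right)^{3} \left(-20880 - 2225\right)\right)} = \frac{93720}{\frac{1}{4950625} \left(59132160 + 6301200 - -254504824140625\right)} = \frac{93720}{\frac{1}{4950625} \left(59132160 + 6301200 + 254504824140625\right)} = \frac{93720}{\frac{1}{4950625} \cdot 254504889573985} = \frac{93720}{\frac{50900977914797}{990125}} = 93720 \cdot \frac{990125}{50900977914797} = \frac{92794515000}{50900977914797}$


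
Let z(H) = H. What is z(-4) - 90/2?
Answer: -49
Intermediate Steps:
z(-4) - 90/2 = -4 - 90/2 = -4 - 15*3 = -4 - 45 = -49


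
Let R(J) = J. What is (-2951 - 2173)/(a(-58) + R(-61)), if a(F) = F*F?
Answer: -1708/1101 ≈ -1.5513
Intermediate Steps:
a(F) = F²
(-2951 - 2173)/(a(-58) + R(-61)) = (-2951 - 2173)/((-58)² - 61) = -5124/(3364 - 61) = -5124/3303 = -5124*1/3303 = -1708/1101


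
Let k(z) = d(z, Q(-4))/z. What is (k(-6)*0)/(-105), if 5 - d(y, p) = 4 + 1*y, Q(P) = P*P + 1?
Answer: 0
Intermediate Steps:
Q(P) = 1 + P² (Q(P) = P² + 1 = 1 + P²)
d(y, p) = 1 - y (d(y, p) = 5 - (4 + 1*y) = 5 - (4 + y) = 5 + (-4 - y) = 1 - y)
k(z) = (1 - z)/z
(k(-6)*0)/(-105) = (((1 - 1*(-6))/(-6))*0)/(-105) = (-(1 + 6)/6*0)*(-1/105) = (-⅙*7*0)*(-1/105) = -7/6*0*(-1/105) = 0*(-1/105) = 0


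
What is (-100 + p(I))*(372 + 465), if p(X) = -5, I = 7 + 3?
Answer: -87885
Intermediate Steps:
I = 10
(-100 + p(I))*(372 + 465) = (-100 - 5)*(372 + 465) = -105*837 = -87885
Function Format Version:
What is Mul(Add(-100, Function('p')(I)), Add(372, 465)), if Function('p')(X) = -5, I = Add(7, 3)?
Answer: -87885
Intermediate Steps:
I = 10
Mul(Add(-100, Function('p')(I)), Add(372, 465)) = Mul(Add(-100, -5), Add(372, 465)) = Mul(-105, 837) = -87885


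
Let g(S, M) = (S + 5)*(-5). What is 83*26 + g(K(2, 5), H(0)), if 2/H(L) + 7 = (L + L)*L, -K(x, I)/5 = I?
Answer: 2258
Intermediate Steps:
K(x, I) = -5*I
H(L) = 2/(-7 + 2*L²) (H(L) = 2/(-7 + (L + L)*L) = 2/(-7 + (2*L)*L) = 2/(-7 + 2*L²))
g(S, M) = -25 - 5*S (g(S, M) = (5 + S)*(-5) = -25 - 5*S)
83*26 + g(K(2, 5), H(0)) = 83*26 + (-25 - (-25)*5) = 2158 + (-25 - 5*(-25)) = 2158 + (-25 + 125) = 2158 + 100 = 2258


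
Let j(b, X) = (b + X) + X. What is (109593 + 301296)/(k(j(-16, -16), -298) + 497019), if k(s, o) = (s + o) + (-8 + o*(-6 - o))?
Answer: 410889/409649 ≈ 1.0030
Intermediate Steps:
j(b, X) = b + 2*X (j(b, X) = (X + b) + X = b + 2*X)
k(s, o) = -8 + o + s + o*(-6 - o) (k(s, o) = (o + s) + (-8 + o*(-6 - o)) = -8 + o + s + o*(-6 - o))
(109593 + 301296)/(k(j(-16, -16), -298) + 497019) = (109593 + 301296)/((-8 + (-16 + 2*(-16)) - 1*(-298)**2 - 5*(-298)) + 497019) = 410889/((-8 + (-16 - 32) - 1*88804 + 1490) + 497019) = 410889/((-8 - 48 - 88804 + 1490) + 497019) = 410889/(-87370 + 497019) = 410889/409649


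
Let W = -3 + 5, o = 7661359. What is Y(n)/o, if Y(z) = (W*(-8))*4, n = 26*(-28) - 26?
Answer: -64/7661359 ≈ -8.3536e-6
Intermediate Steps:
W = 2
n = -754 (n = -728 - 26 = -754)
Y(z) = -64 (Y(z) = (2*(-8))*4 = -16*4 = -64)
Y(n)/o = -64/7661359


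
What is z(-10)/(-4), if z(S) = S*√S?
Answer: 5*I*√10/2 ≈ 7.9057*I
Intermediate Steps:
z(S) = S^(3/2)
z(-10)/(-4) = (-10)^(3/2)/(-4) = -10*I*√10*(-¼) = 5*I*√10/2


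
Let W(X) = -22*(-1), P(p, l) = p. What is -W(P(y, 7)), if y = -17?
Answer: -22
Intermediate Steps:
W(X) = 22
-W(P(y, 7)) = -1*22 = -22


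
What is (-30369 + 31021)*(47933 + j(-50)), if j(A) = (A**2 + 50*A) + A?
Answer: 31219716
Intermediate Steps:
j(A) = A**2 + 51*A
(-30369 + 31021)*(47933 + j(-50)) = (-30369 + 31021)*(47933 - 50*(51 - 50)) = 652*(47933 - 50*1) = 652*(47933 - 50) = 652*47883 = 31219716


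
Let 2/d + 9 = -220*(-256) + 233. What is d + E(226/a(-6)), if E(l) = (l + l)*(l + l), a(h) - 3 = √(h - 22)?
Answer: (-5776082669*I + 12*√7)/(28272*(12*√7 + 19*I)) ≈ -2835.5 - 4738.1*I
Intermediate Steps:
a(h) = 3 + √(-22 + h) (a(h) = 3 + √(h - 22) = 3 + √(-22 + h))
E(l) = 4*l² (E(l) = (2*l)*(2*l) = 4*l²)
d = 1/28272 (d = 2/(-9 + (-220*(-256) + 233)) = 2/(-9 + (56320 + 233)) = 2/(-9 + 56553) = 2/56544 = 2*(1/56544) = 1/28272 ≈ 3.5371e-5)
d + E(226/a(-6)) = 1/28272 + 4*(226/(3 + √(-22 - 6)))² = 1/28272 + 4*(226/(3 + √(-28)))² = 1/28272 + 4*(226/(3 + 2*I*√7))² = 1/28272 + 4*(51076/(3 + 2*I*√7)²) = 1/28272 + 204304/(3 + 2*I*√7)²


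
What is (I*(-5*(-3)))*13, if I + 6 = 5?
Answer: -195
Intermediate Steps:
I = -1 (I = -6 + 5 = -1)
(I*(-5*(-3)))*13 = -(-5)*(-3)*13 = -1*15*13 = -15*13 = -195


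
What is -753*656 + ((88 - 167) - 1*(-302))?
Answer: -493745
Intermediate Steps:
-753*656 + ((88 - 167) - 1*(-302)) = -493968 + (-79 + 302) = -493968 + 223 = -493745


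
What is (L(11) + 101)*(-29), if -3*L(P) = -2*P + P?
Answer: -9106/3 ≈ -3035.3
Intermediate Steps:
L(P) = P/3 (L(P) = -(-2*P + P)/3 = -(-1)*P/3 = P/3)
(L(11) + 101)*(-29) = ((⅓)*11 + 101)*(-29) = (11/3 + 101)*(-29) = (314/3)*(-29) = -9106/3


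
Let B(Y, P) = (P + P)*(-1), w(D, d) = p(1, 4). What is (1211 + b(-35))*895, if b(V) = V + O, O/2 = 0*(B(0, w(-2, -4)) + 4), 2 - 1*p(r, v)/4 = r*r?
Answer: 1052520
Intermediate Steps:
p(r, v) = 8 - 4*r² (p(r, v) = 8 - 4*r*r = 8 - 4*r²)
w(D, d) = 4 (w(D, d) = 8 - 4*1² = 8 - 4*1 = 8 - 4 = 4)
B(Y, P) = -2*P (B(Y, P) = (2*P)*(-1) = -2*P)
O = 0 (O = 2*(0*(-2*4 + 4)) = 2*(0*(-8 + 4)) = 2*(0*(-4)) = 2*0 = 0)
b(V) = V (b(V) = V + 0 = V)
(1211 + b(-35))*895 = (1211 - 35)*895 = 1176*895 = 1052520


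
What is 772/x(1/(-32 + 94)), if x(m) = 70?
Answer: 386/35 ≈ 11.029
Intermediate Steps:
772/x(1/(-32 + 94)) = 772/70 = 772*(1/70) = 386/35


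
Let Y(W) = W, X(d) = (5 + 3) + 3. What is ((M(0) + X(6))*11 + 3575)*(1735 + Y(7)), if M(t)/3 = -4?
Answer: 6208488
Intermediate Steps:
X(d) = 11 (X(d) = 8 + 3 = 11)
M(t) = -12 (M(t) = 3*(-4) = -12)
((M(0) + X(6))*11 + 3575)*(1735 + Y(7)) = ((-12 + 11)*11 + 3575)*(1735 + 7) = (-1*11 + 3575)*1742 = (-11 + 3575)*1742 = 3564*1742 = 6208488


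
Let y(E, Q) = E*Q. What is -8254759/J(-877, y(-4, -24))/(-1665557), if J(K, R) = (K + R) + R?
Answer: -8254759/1140906545 ≈ -0.0072353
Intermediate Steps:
J(K, R) = K + 2*R
-8254759/J(-877, y(-4, -24))/(-1665557) = -8254759/(-877 + 2*(-4*(-24)))/(-1665557) = -8254759/(-877 + 2*96)*(-1/1665557) = -8254759/(-877 + 192)*(-1/1665557) = -8254759/(-685)*(-1/1665557) = -8254759*(-1/685)*(-1/1665557) = (8254759/685)*(-1/1665557) = -8254759/1140906545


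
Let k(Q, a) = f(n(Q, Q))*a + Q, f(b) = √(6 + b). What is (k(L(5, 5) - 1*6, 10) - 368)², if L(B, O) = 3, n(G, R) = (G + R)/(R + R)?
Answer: 138341 - 7420*√7 ≈ 1.1871e+5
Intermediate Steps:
n(G, R) = (G + R)/(2*R) (n(G, R) = (G + R)/((2*R)) = (G + R)*(1/(2*R)) = (G + R)/(2*R))
k(Q, a) = Q + a*√7 (k(Q, a) = √(6 + (Q + Q)/(2*Q))*a + Q = √(6 + (2*Q)/(2*Q))*a + Q = √(6 + 1)*a + Q = √7*a + Q = a*√7 + Q = Q + a*√7)
(k(L(5, 5) - 1*6, 10) - 368)² = (((3 - 1*6) + 10*√7) - 368)² = (((3 - 6) + 10*√7) - 368)² = ((-3 + 10*√7) - 368)² = (-371 + 10*√7)²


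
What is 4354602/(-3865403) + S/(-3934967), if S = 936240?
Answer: -20754160072854/15210233246701 ≈ -1.3645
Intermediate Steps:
4354602/(-3865403) + S/(-3934967) = 4354602/(-3865403) + 936240/(-3934967) = 4354602*(-1/3865403) + 936240*(-1/3934967) = -4354602/3865403 - 936240/3934967 = -20754160072854/15210233246701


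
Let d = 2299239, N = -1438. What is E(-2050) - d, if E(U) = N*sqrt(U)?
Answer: -2299239 - 7190*I*sqrt(82) ≈ -2.2992e+6 - 65108.0*I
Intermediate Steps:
E(U) = -1438*sqrt(U)
E(-2050) - d = -7190*I*sqrt(82) - 1*2299239 = -7190*I*sqrt(82) - 2299239 = -2299239 - 7190*I*sqrt(82)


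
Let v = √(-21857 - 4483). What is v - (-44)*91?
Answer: 4004 + 2*I*√6585 ≈ 4004.0 + 162.3*I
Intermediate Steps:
v = 2*I*√6585 (v = √(-26340) = 2*I*√6585 ≈ 162.3*I)
v - (-44)*91 = 2*I*√6585 - (-44)*91 = 2*I*√6585 - 1*(-4004) = 2*I*√6585 + 4004 = 4004 + 2*I*√6585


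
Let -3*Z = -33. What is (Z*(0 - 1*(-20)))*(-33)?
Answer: -7260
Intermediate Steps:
Z = 11 (Z = -⅓*(-33) = 11)
(Z*(0 - 1*(-20)))*(-33) = (11*(0 - 1*(-20)))*(-33) = (11*(0 + 20))*(-33) = (11*20)*(-33) = 220*(-33) = -7260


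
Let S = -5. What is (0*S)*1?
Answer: 0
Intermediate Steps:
(0*S)*1 = (0*(-5))*1 = 0*1 = 0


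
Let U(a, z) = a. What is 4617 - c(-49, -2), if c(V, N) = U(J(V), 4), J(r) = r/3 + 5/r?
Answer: 681115/147 ≈ 4633.4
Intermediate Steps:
J(r) = 5/r + r/3 (J(r) = r*(⅓) + 5/r = r/3 + 5/r = 5/r + r/3)
c(V, N) = 5/V + V/3
4617 - c(-49, -2) = 4617 - (5/(-49) + (⅓)*(-49)) = 4617 - (5*(-1/49) - 49/3) = 4617 - (-5/49 - 49/3) = 4617 - 1*(-2416/147) = 4617 + 2416/147 = 681115/147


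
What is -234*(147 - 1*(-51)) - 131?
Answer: -46463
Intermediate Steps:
-234*(147 - 1*(-51)) - 131 = -234*(147 + 51) - 131 = -234*198 - 131 = -46332 - 131 = -46463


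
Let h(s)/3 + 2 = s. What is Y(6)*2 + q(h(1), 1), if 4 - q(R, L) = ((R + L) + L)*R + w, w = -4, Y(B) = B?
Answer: 17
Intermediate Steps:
h(s) = -6 + 3*s
q(R, L) = 8 - R*(R + 2*L) (q(R, L) = 4 - (((R + L) + L)*R - 4) = 4 - (((L + R) + L)*R - 4) = 4 - ((R + 2*L)*R - 4) = 4 - (R*(R + 2*L) - 4) = 4 - (-4 + R*(R + 2*L)) = 4 + (4 - R*(R + 2*L)) = 8 - R*(R + 2*L))
Y(6)*2 + q(h(1), 1) = 6*2 + (8 - (-6 + 3*1)**2 - 2*1*(-6 + 3*1)) = 12 + (8 - (-6 + 3)**2 - 2*1*(-6 + 3)) = 12 + (8 - 1*(-3)**2 - 2*1*(-3)) = 12 + (8 - 1*9 + 6) = 12 + (8 - 9 + 6) = 12 + 5 = 17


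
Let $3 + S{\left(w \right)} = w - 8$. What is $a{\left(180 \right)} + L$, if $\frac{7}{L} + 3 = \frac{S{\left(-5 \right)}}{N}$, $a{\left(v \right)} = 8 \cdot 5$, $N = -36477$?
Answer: $\frac{4121261}{109415} \approx 37.666$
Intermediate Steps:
$a{\left(v \right)} = 40$
$S{\left(w \right)} = -11 + w$ ($S{\left(w \right)} = -3 + \left(w - 8\right) = -3 + \left(-8 + w\right) = -11 + w$)
$L = - \frac{255339}{109415}$ ($L = \frac{7}{-3 + \frac{-11 - 5}{-36477}} = \frac{7}{-3 - - \frac{16}{36477}} = \frac{7}{-3 + \frac{16}{36477}} = \frac{7}{- \frac{109415}{36477}} = 7 \left(- \frac{36477}{109415}\right) = - \frac{255339}{109415} \approx -2.3337$)
$a{\left(180 \right)} + L = 40 - \frac{255339}{109415} = \frac{4121261}{109415}$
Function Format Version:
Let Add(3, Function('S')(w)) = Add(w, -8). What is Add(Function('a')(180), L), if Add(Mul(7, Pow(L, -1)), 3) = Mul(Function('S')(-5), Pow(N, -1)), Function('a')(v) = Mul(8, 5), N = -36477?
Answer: Rational(4121261, 109415) ≈ 37.666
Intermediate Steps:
Function('a')(v) = 40
Function('S')(w) = Add(-11, w) (Function('S')(w) = Add(-3, Add(w, -8)) = Add(-3, Add(-8, w)) = Add(-11, w))
L = Rational(-255339, 109415) (L = Mul(7, Pow(Add(-3, Mul(Add(-11, -5), Pow(-36477, -1))), -1)) = Mul(7, Pow(Add(-3, Mul(-16, Rational(-1, 36477))), -1)) = Mul(7, Pow(Add(-3, Rational(16, 36477)), -1)) = Mul(7, Pow(Rational(-109415, 36477), -1)) = Mul(7, Rational(-36477, 109415)) = Rational(-255339, 109415) ≈ -2.3337)
Add(Function('a')(180), L) = Add(40, Rational(-255339, 109415)) = Rational(4121261, 109415)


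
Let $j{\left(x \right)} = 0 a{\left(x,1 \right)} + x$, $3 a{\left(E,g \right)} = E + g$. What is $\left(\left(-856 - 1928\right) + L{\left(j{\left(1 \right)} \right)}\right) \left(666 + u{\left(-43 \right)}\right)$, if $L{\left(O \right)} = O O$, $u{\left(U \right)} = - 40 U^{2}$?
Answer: $203977202$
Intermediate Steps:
$a{\left(E,g \right)} = \frac{E}{3} + \frac{g}{3}$ ($a{\left(E,g \right)} = \frac{E + g}{3} = \frac{E}{3} + \frac{g}{3}$)
$j{\left(x \right)} = x$ ($j{\left(x \right)} = 0 \left(\frac{x}{3} + \frac{1}{3} \cdot 1\right) + x = 0 \left(\frac{x}{3} + \frac{1}{3}\right) + x = 0 \left(\frac{1}{3} + \frac{x}{3}\right) + x = 0 + x = x$)
$L{\left(O \right)} = O^{2}$
$\left(\left(-856 - 1928\right) + L{\left(j{\left(1 \right)} \right)}\right) \left(666 + u{\left(-43 \right)}\right) = \left(\left(-856 - 1928\right) + 1^{2}\right) \left(666 - 40 \left(-43\right)^{2}\right) = \left(-2784 + 1\right) \left(666 - 73960\right) = - 2783 \left(666 - 73960\right) = \left(-2783\right) \left(-73294\right) = 203977202$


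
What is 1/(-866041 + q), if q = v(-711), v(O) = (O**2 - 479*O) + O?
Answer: -1/20662 ≈ -4.8398e-5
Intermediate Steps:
v(O) = O**2 - 478*O
q = 845379 (q = -711*(-478 - 711) = -711*(-1189) = 845379)
1/(-866041 + q) = 1/(-866041 + 845379) = 1/(-20662) = -1/20662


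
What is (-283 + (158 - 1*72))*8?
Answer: -1576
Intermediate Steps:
(-283 + (158 - 1*72))*8 = (-283 + (158 - 72))*8 = (-283 + 86)*8 = -197*8 = -1576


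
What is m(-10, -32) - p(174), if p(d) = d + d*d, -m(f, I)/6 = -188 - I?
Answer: -29514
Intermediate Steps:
m(f, I) = 1128 + 6*I (m(f, I) = -6*(-188 - I) = 1128 + 6*I)
p(d) = d + d²
m(-10, -32) - p(174) = (1128 + 6*(-32)) - 174*(1 + 174) = (1128 - 192) - 174*175 = 936 - 1*30450 = 936 - 30450 = -29514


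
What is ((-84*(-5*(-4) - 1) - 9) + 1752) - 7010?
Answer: -6863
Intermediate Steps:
((-84*(-5*(-4) - 1) - 9) + 1752) - 7010 = ((-84*(20 - 1) - 9) + 1752) - 7010 = ((-84*19 - 9) + 1752) - 7010 = ((-1596 - 9) + 1752) - 7010 = (-1605 + 1752) - 7010 = 147 - 7010 = -6863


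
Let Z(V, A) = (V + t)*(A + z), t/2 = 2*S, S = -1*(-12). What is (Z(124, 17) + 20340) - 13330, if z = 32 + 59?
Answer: 25586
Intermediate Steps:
S = 12
z = 91
t = 48 (t = 2*(2*12) = 2*24 = 48)
Z(V, A) = (48 + V)*(91 + A) (Z(V, A) = (V + 48)*(A + 91) = (48 + V)*(91 + A))
(Z(124, 17) + 20340) - 13330 = ((4368 + 48*17 + 91*124 + 17*124) + 20340) - 13330 = ((4368 + 816 + 11284 + 2108) + 20340) - 13330 = (18576 + 20340) - 13330 = 38916 - 13330 = 25586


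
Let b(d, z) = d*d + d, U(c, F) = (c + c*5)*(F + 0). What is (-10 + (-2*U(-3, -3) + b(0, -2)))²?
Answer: 13924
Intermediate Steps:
U(c, F) = 6*F*c (U(c, F) = (c + 5*c)*F = (6*c)*F = 6*F*c)
b(d, z) = d + d² (b(d, z) = d² + d = d + d²)
(-10 + (-2*U(-3, -3) + b(0, -2)))² = (-10 + (-12*(-3)*(-3) + 0*(1 + 0)))² = (-10 + (-2*54 + 0*1))² = (-10 + (-108 + 0))² = (-10 - 108)² = (-118)² = 13924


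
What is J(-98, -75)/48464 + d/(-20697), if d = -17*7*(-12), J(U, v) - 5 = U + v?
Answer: -3028487/41794142 ≈ -0.072462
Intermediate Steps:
J(U, v) = 5 + U + v (J(U, v) = 5 + (U + v) = 5 + U + v)
d = 1428 (d = -119*(-12) = 1428)
J(-98, -75)/48464 + d/(-20697) = (5 - 98 - 75)/48464 + 1428/(-20697) = -168*1/48464 + 1428*(-1/20697) = -21/6058 - 476/6899 = -3028487/41794142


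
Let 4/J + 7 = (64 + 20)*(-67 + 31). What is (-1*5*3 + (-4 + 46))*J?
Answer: -108/3031 ≈ -0.035632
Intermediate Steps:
J = -4/3031 (J = 4/(-7 + (64 + 20)*(-67 + 31)) = 4/(-7 + 84*(-36)) = 4/(-7 - 3024) = 4/(-3031) = 4*(-1/3031) = -4/3031 ≈ -0.0013197)
(-1*5*3 + (-4 + 46))*J = (-1*5*3 + (-4 + 46))*(-4/3031) = (-5*3 + 42)*(-4/3031) = (-15 + 42)*(-4/3031) = 27*(-4/3031) = -108/3031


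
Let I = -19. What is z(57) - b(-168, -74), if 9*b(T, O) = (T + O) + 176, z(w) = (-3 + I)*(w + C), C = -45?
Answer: -770/3 ≈ -256.67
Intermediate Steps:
z(w) = 990 - 22*w (z(w) = (-3 - 19)*(w - 45) = -22*(-45 + w) = 990 - 22*w)
b(T, O) = 176/9 + O/9 + T/9 (b(T, O) = ((T + O) + 176)/9 = ((O + T) + 176)/9 = (176 + O + T)/9 = 176/9 + O/9 + T/9)
z(57) - b(-168, -74) = (990 - 22*57) - (176/9 + (⅑)*(-74) + (⅑)*(-168)) = (990 - 1254) - (176/9 - 74/9 - 56/3) = -264 - 1*(-22/3) = -264 + 22/3 = -770/3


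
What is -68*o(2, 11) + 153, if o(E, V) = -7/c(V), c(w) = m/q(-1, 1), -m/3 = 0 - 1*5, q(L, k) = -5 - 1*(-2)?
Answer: 289/5 ≈ 57.800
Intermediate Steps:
q(L, k) = -3 (q(L, k) = -5 + 2 = -3)
m = 15 (m = -3*(0 - 1*5) = -3*(0 - 5) = -3*(-5) = 15)
c(w) = -5 (c(w) = 15/(-3) = 15*(-⅓) = -5)
o(E, V) = 7/5 (o(E, V) = -7/(-5) = -7*(-⅕) = 7/5)
-68*o(2, 11) + 153 = -68*7/5 + 153 = -476/5 + 153 = 289/5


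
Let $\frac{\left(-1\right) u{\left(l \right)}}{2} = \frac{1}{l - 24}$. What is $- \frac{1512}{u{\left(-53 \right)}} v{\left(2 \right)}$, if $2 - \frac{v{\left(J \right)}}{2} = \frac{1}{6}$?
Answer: $-213444$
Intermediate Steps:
$v{\left(J \right)} = \frac{11}{3}$ ($v{\left(J \right)} = 4 - \frac{2}{6} = 4 - \frac{1}{3} = \frac{11}{3}$)
$u{\left(l \right)} = - \frac{2}{-24 + l}$ ($u{\left(l \right)} = - \frac{2}{l - 24} = - \frac{2}{-24 + l}$)
$- \frac{1512}{u{\left(-53 \right)}} v{\left(2 \right)} = - \frac{1512}{\left(-2\right) \frac{1}{-24 - 53}} \cdot \frac{11}{3} = - \frac{1512}{\left(-2\right) \frac{1}{-77}} \cdot \frac{11}{3} = - \frac{1512}{\left(-2\right) \left(- \frac{1}{77}\right)} \frac{11}{3} = - \frac{1512}{\frac{2}{77}} \cdot \frac{11}{3} = \left(-1512\right) \frac{77}{2} \cdot \frac{11}{3} = \left(-58212\right) \frac{11}{3} = -213444$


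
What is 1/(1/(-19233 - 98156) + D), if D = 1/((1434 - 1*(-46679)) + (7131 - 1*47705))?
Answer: 884995671/109850 ≈ 8056.4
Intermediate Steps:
D = 1/7539 (D = 1/((1434 + 46679) + (7131 - 47705)) = 1/(48113 - 40574) = 1/7539 ≈ 0.00013264)
1/(1/(-19233 - 98156) + D) = 1/(1/(-19233 - 98156) + 1/7539) = 1/(1/(-117389) + 1/7539) = 1/(-1/117389 + 1/7539) = 1/(109850/884995671) = 884995671/109850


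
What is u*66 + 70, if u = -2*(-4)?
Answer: 598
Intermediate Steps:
u = 8
u*66 + 70 = 8*66 + 70 = 528 + 70 = 598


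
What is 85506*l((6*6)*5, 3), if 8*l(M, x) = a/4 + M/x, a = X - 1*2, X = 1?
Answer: 10217967/16 ≈ 6.3862e+5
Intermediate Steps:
a = -1 (a = 1 - 1*2 = 1 - 2 = -1)
l(M, x) = -1/32 + M/(8*x) (l(M, x) = (-1/4 + M/x)/8 = (-1*¼ + M/x)/8 = (-¼ + M/x)/8 = -1/32 + M/(8*x))
85506*l((6*6)*5, 3) = 85506*((1/32)*(-1*3 + 4*((6*6)*5))/3) = 85506*((1/32)*(⅓)*(-3 + 4*(36*5))) = 85506*((1/32)*(⅓)*(-3 + 4*180)) = 85506*((1/32)*(⅓)*(-3 + 720)) = 85506*((1/32)*(⅓)*717) = 85506*(239/32) = 10217967/16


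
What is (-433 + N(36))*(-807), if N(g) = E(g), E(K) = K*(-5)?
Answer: 494691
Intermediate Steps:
E(K) = -5*K
N(g) = -5*g
(-433 + N(36))*(-807) = (-433 - 5*36)*(-807) = (-433 - 180)*(-807) = -613*(-807) = 494691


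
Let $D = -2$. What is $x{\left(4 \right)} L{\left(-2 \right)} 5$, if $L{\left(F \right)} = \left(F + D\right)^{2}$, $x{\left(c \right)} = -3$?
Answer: $-240$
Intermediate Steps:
$L{\left(F \right)} = \left(-2 + F\right)^{2}$ ($L{\left(F \right)} = \left(F - 2\right)^{2} = \left(-2 + F\right)^{2}$)
$x{\left(4 \right)} L{\left(-2 \right)} 5 = - 3 \left(-2 - 2\right)^{2} \cdot 5 = - 3 \left(-4\right)^{2} \cdot 5 = \left(-3\right) 16 \cdot 5 = \left(-48\right) 5 = -240$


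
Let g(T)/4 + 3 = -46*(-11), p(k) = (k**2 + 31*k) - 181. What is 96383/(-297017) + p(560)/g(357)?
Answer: 49849041/303812 ≈ 164.08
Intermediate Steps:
p(k) = -181 + k**2 + 31*k
g(T) = 2012 (g(T) = -12 + 4*(-46*(-11)) = -12 + 4*506 = -12 + 2024 = 2012)
96383/(-297017) + p(560)/g(357) = 96383/(-297017) + (-181 + 560**2 + 31*560)/2012 = 96383*(-1/297017) + (-181 + 313600 + 17360)*(1/2012) = -49/151 + 330779*(1/2012) = -49/151 + 330779/2012 = 49849041/303812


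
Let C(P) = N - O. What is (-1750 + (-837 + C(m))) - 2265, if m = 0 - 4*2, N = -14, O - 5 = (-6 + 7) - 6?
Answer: -4866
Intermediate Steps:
O = 0 (O = 5 + ((-6 + 7) - 6) = 5 + (1 - 6) = 5 - 5 = 0)
m = -8 (m = 0 - 8 = -8)
C(P) = -14 (C(P) = -14 - 1*0 = -14 + 0 = -14)
(-1750 + (-837 + C(m))) - 2265 = (-1750 + (-837 - 14)) - 2265 = (-1750 - 851) - 2265 = -2601 - 2265 = -4866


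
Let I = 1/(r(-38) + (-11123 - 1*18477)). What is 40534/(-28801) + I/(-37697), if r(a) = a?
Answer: -45287166219523/32178311420486 ≈ -1.4074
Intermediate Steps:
I = -1/29638 (I = 1/(-38 + (-11123 - 1*18477)) = 1/(-38 + (-11123 - 18477)) = 1/(-38 - 29600) = 1/(-29638) = -1/29638 ≈ -3.3740e-5)
40534/(-28801) + I/(-37697) = 40534/(-28801) - 1/29638/(-37697) = 40534*(-1/28801) - 1/29638*(-1/37697) = -40534/28801 + 1/1117263686 = -45287166219523/32178311420486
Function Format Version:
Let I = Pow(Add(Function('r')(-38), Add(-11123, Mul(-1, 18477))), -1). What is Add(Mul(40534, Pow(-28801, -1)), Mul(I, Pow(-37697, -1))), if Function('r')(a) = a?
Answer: Rational(-45287166219523, 32178311420486) ≈ -1.4074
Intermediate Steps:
I = Rational(-1, 29638) (I = Pow(Add(-38, Add(-11123, Mul(-1, 18477))), -1) = Pow(Add(-38, Add(-11123, -18477)), -1) = Pow(Add(-38, -29600), -1) = Pow(-29638, -1) = Rational(-1, 29638) ≈ -3.3740e-5)
Add(Mul(40534, Pow(-28801, -1)), Mul(I, Pow(-37697, -1))) = Add(Mul(40534, Pow(-28801, -1)), Mul(Rational(-1, 29638), Pow(-37697, -1))) = Add(Mul(40534, Rational(-1, 28801)), Mul(Rational(-1, 29638), Rational(-1, 37697))) = Add(Rational(-40534, 28801), Rational(1, 1117263686)) = Rational(-45287166219523, 32178311420486)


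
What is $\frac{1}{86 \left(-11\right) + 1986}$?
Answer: $\frac{1}{1040} \approx 0.00096154$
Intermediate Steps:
$\frac{1}{86 \left(-11\right) + 1986} = \frac{1}{-946 + 1986} = \frac{1}{1040}$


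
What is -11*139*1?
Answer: -1529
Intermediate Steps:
-11*139*1 = -1529*1 = -1529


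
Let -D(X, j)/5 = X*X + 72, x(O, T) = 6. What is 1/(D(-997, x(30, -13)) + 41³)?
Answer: -1/4901484 ≈ -2.0402e-7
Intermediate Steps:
D(X, j) = -360 - 5*X² (D(X, j) = -5*(X*X + 72) = -5*(X² + 72) = -5*(72 + X²) = -360 - 5*X²)
1/(D(-997, x(30, -13)) + 41³) = 1/((-360 - 5*(-997)²) + 41³) = 1/((-360 - 5*994009) + 68921) = 1/((-360 - 4970045) + 68921) = 1/(-4970405 + 68921) = 1/(-4901484) = -1/4901484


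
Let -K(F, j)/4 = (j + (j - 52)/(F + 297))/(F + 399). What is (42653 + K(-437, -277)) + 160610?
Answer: 38614477/190 ≈ 2.0323e+5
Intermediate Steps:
K(F, j) = -4*(j + (-52 + j)/(297 + F))/(399 + F) (K(F, j) = -4*(j + (j - 52)/(F + 297))/(F + 399) = -4*(j + (-52 + j)/(297 + F))/(399 + F))
(42653 + K(-437, -277)) + 160610 = (42653 + 4*(52 - 298*(-277) - 1*(-437)*(-277))/(118503 + (-437)² + 696*(-437))) + 160610 = (42653 + 4*(52 + 82546 - 121049)/(118503 + 190969 - 304152)) + 160610 = (42653 + 4*(-38451)/5320) + 160610 = (42653 + 4*(1/5320)*(-38451)) + 160610 = (42653 - 5493/190) + 160610 = 8098577/190 + 160610 = 38614477/190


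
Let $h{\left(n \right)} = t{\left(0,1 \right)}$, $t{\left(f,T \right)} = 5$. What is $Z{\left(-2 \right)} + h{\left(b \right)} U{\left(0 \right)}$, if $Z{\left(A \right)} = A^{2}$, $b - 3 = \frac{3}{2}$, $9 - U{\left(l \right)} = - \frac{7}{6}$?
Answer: $\frac{329}{6} \approx 54.833$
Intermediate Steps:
$U{\left(l \right)} = \frac{61}{6}$ ($U{\left(l \right)} = 9 - - \frac{7}{6} = 9 + \frac{7}{6} = \frac{61}{6}$)
$b = \frac{9}{2}$ ($b = 3 + \frac{3}{2} = \frac{9}{2} \approx 4.5$)
$h{\left(n \right)} = 5$
$Z{\left(-2 \right)} + h{\left(b \right)} U{\left(0 \right)} = \left(-2\right)^{2} + 5 \cdot \frac{61}{6} = 4 + \frac{305}{6} = \frac{329}{6}$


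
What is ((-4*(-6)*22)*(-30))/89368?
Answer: -1980/11171 ≈ -0.17724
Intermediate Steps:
((-4*(-6)*22)*(-30))/89368 = ((24*22)*(-30))*(1/89368) = (528*(-30))*(1/89368) = -15840*1/89368 = -1980/11171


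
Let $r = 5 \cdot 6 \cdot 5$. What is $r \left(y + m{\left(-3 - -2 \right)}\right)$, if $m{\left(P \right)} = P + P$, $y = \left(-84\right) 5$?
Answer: $-63300$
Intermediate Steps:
$y = -420$
$m{\left(P \right)} = 2 P$
$r = 150$ ($r = 30 \cdot 5 = 150$)
$r \left(y + m{\left(-3 - -2 \right)}\right) = 150 \left(-420 + 2 \left(-3 - -2\right)\right) = 150 \left(-420 + 2 \left(-3 + 2\right)\right) = 150 \left(-420 + 2 \left(-1\right)\right) = 150 \left(-420 - 2\right) = 150 \left(-422\right) = -63300$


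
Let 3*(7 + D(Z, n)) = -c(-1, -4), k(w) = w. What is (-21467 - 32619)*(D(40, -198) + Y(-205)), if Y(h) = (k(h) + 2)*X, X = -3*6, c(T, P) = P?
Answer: -591971270/3 ≈ -1.9732e+8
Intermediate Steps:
X = -18
D(Z, n) = -17/3 (D(Z, n) = -7 + (-1*(-4))/3 = -7 + (1/3)*4 = -7 + 4/3 = -17/3)
Y(h) = -36 - 18*h (Y(h) = (h + 2)*(-18) = (2 + h)*(-18) = -36 - 18*h)
(-21467 - 32619)*(D(40, -198) + Y(-205)) = (-21467 - 32619)*(-17/3 + (-36 - 18*(-205))) = -54086*(-17/3 + (-36 + 3690)) = -54086*(-17/3 + 3654) = -54086*10945/3 = -591971270/3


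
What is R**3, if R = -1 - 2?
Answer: -27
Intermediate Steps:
R = -3
R**3 = (-3)**3 = -27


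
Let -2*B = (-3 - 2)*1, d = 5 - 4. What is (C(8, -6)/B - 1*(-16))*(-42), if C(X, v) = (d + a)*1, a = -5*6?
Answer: -924/5 ≈ -184.80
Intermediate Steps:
a = -30
d = 1
B = 5/2 (B = -(-3 - 2)/2 = -(-5)/2 = -½*(-5) = 5/2 ≈ 2.5000)
C(X, v) = -29 (C(X, v) = (1 - 30)*1 = -29*1 = -29)
(C(8, -6)/B - 1*(-16))*(-42) = (-29/5/2 - 1*(-16))*(-42) = (-29*⅖ + 16)*(-42) = (-58/5 + 16)*(-42) = (22/5)*(-42) = -924/5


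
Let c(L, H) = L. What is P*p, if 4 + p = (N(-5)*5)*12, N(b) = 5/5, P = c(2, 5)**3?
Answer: 448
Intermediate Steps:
P = 8 (P = 2**3 = 8)
N(b) = 1 (N(b) = 5*(1/5) = 1)
p = 56 (p = -4 + (1*5)*12 = -4 + 5*12 = -4 + 60 = 56)
P*p = 8*56 = 448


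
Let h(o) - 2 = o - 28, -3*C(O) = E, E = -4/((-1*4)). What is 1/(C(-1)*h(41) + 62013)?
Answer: 1/62008 ≈ 1.6127e-5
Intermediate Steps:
E = 1 (E = -4/(-4) = -4*(-¼) = 1)
C(O) = -⅓ (C(O) = -⅓*1 = -⅓)
h(o) = -26 + o (h(o) = 2 + (o - 28) = 2 + (-28 + o) = -26 + o)
1/(C(-1)*h(41) + 62013) = 1/(-(-26 + 41)/3 + 62013) = 1/(-⅓*15 + 62013) = 1/(-5 + 62013) = 1/62008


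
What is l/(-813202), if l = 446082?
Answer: -17157/31277 ≈ -0.54855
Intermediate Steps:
l/(-813202) = 446082/(-813202) = 446082*(-1/813202) = -17157/31277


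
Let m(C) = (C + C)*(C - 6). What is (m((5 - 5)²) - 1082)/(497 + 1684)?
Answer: -1082/2181 ≈ -0.49610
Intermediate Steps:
m(C) = 2*C*(-6 + C) (m(C) = (2*C)*(-6 + C) = 2*C*(-6 + C))
(m((5 - 5)²) - 1082)/(497 + 1684) = (2*(5 - 5)²*(-6 + (5 - 5)²) - 1082)/(497 + 1684) = (2*0²*(-6 + 0²) - 1082)/2181 = (2*0*(-6 + 0) - 1082)*(1/2181) = (2*0*(-6) - 1082)*(1/2181) = (0 - 1082)*(1/2181) = -1082*1/2181 = -1082/2181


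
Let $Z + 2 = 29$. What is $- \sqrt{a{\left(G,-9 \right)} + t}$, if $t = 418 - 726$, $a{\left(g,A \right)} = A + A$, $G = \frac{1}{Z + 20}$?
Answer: $- i \sqrt{326} \approx - 18.055 i$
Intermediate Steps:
$Z = 27$ ($Z = -2 + 29 = 27$)
$G = \frac{1}{47}$ ($G = \frac{1}{27 + 20} = \frac{1}{47} \approx 0.021277$)
$a{\left(g,A \right)} = 2 A$
$t = -308$
$- \sqrt{a{\left(G,-9 \right)} + t} = - \sqrt{2 \left(-9\right) - 308} = - \sqrt{-18 - 308} = - \sqrt{-326} = - i \sqrt{326}$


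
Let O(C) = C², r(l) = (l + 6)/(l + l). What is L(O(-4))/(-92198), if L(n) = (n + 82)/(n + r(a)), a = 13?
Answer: -1274/20053065 ≈ -6.3531e-5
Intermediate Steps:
r(l) = (6 + l)/(2*l) (r(l) = (6 + l)/((2*l)) = (6 + l)*(1/(2*l)) = (6 + l)/(2*l))
L(n) = (82 + n)/(19/26 + n) (L(n) = (n + 82)/(n + (½)*(6 + 13)/13) = (82 + n)/(n + (½)*(1/13)*19) = (82 + n)/(n + 19/26) = (82 + n)/(19/26 + n))
L(O(-4))/(-92198) = (26*(82 + (-4)²)/(19 + 26*(-4)²))/(-92198) = (26*(82 + 16)/(19 + 26*16))*(-1/92198) = (26*98/(19 + 416))*(-1/92198) = (26*98/435)*(-1/92198) = (26*(1/435)*98)*(-1/92198) = (2548/435)*(-1/92198) = -1274/20053065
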